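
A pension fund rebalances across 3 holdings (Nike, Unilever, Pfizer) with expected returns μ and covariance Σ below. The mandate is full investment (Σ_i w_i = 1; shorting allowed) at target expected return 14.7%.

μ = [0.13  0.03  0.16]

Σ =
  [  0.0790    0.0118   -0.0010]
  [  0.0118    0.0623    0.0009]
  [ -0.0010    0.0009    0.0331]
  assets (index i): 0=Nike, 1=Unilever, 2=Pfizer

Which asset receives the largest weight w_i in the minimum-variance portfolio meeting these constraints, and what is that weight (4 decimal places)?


Pfizer (0.7096)

x=Σ⁻¹μ = [1.6939  0.0902  4.8826]
y=Σ⁻¹𝟙 = [11.0195  13.5283  30.1766]
a=μᵀx=1.004123  b=𝟙ᵀx=6.666636  c=𝟙ᵀy=54.724352  D=ac−b²=10.505913
λ₁=(c·0.147−b)/D = (54.724352·0.147−6.666636)/10.505913 = 0.131149
λ₂=(a−b·0.147)/D = (1.004123−6.666636·0.147)/10.505913 = 0.002297
w* = 0.131149·x + 0.002297·y:
  w_0 = 0.131149·1.6939 + 0.002297·11.0195 = 0.2475  (Nike)
  w_1 = 0.131149·0.0902 + 0.002297·13.5283 = 0.0429  (Unilever)
  w_2 = 0.131149·4.8826 + 0.002297·30.1766 = 0.7096  (Pfizer)
Σw_i=1.0000  μᵀw=0.1470
σ²=wᵀΣw=λ₁·μ_p+λ₂ = 0.131149·0.147 + 0.002297 = 0.021575 ≈ 0.0216


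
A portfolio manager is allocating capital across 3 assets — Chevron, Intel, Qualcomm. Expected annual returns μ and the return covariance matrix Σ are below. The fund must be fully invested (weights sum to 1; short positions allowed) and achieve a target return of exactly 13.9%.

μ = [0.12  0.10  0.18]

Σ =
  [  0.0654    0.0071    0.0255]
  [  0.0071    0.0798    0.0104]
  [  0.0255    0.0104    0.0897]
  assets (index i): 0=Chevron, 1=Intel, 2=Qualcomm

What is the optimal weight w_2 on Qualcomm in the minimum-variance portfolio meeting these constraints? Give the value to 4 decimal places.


0.4080

g=Σ⁻¹μ = [1.1161  0.9480  1.5795]
h=Σ⁻¹𝟙 = [11.5499  10.6395  6.6313]
a=μᵀg=0.513038  b=𝟙ᵀg=3.643567  c=𝟙ᵀh=28.820650  D=ac−b²=1.510513
λ₁=(c·0.139−b)/D = (28.820650·0.139−3.643567)/1.510513 = 0.239987
λ₂=(a−b·0.139)/D = (0.513038−3.643567·0.139)/1.510513 = 0.004358
w* = 0.239987·g + 0.004358·h:
  w_0 = 0.239987·1.1161 + 0.004358·11.5499 = 0.3182  (Chevron)
  w_1 = 0.239987·0.9480 + 0.004358·10.6395 = 0.2739  (Intel)
  w_2 = 0.239987·1.5795 + 0.004358·6.6313 = 0.4080  (Qualcomm)
Σw_i=1.0000  μᵀw=0.1390
σ²=wᵀΣw=λ₁·μ_p+λ₂ = 0.239987·0.139 + 0.004358 = 0.037716 ≈ 0.0377


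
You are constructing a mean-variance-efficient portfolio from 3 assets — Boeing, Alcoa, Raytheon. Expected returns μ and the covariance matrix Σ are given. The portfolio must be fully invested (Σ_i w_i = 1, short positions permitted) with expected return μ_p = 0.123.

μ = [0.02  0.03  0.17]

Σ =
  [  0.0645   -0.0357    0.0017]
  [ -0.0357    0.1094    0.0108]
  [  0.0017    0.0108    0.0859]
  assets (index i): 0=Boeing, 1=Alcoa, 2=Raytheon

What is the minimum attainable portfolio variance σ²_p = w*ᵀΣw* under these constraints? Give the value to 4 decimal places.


g=Σ⁻¹μ = [0.3713  0.2033  1.9461]
h=Σ⁻¹𝟙 = [24.1930  16.1338  9.1342]
a=μᵀg=0.344368  b=𝟙ᵀg=2.520687  c=𝟙ᵀh=49.461041  D=ac−b²=10.678921
λ₁=(c·0.123−b)/D = (49.461041·0.123−2.520687)/10.678921 = 0.333650
λ₂=(a−b·0.123)/D = (0.344368−2.520687·0.123)/10.678921 = 0.003214
w* = 0.333650·g + 0.003214·h:
  w_0 = 0.333650·0.3713 + 0.003214·24.1930 = 0.2016  (Boeing)
  w_1 = 0.333650·0.2033 + 0.003214·16.1338 = 0.1197  (Alcoa)
  w_2 = 0.333650·1.9461 + 0.003214·9.1342 = 0.6787  (Raytheon)
Σw_i=1.0000  μᵀw=0.1230
σ²=wᵀΣw=λ₁·μ_p+λ₂ = 0.333650·0.123 + 0.003214 = 0.044253 ≈ 0.0443

0.0443


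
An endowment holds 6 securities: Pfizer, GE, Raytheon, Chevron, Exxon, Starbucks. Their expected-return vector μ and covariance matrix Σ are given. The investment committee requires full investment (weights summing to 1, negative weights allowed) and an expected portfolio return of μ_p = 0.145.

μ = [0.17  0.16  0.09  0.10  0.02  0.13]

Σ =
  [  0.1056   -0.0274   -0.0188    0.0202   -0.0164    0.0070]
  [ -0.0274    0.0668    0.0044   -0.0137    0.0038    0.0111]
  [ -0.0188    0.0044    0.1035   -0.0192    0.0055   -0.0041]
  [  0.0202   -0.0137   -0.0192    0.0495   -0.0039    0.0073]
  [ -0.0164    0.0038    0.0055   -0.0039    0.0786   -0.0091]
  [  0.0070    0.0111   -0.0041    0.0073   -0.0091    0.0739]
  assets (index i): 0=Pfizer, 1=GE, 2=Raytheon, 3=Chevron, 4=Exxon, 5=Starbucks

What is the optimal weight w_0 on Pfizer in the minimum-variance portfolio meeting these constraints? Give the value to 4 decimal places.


0.2597

g=Σ⁻¹μ = [2.3877  3.6089  1.6307  2.5979  0.6984  0.9107]
h=Σ⁻¹𝟙 = [15.1289  23.1989  15.8499  26.5529  15.9896  8.8396]
a=μᵀg=1.522264  b=𝟙ᵀg=11.834456  c=𝟙ᵀh=105.559756  D=ac−b²=20.635463
λ₁=(c·0.145−b)/D = (105.559756·0.145−11.834456)/20.635463 = 0.168240
λ₂=(a−b·0.145)/D = (1.522264−11.834456·0.145)/20.635463 = -0.009388
w* = 0.168240·g + -0.009388·h:
  w_0 = 0.168240·2.3877 + -0.009388·15.1289 = 0.2597  (Pfizer)
  w_1 = 0.168240·3.6089 + -0.009388·23.1989 = 0.3894  (GE)
  w_2 = 0.168240·1.6307 + -0.009388·15.8499 = 0.1256  (Raytheon)
  w_3 = 0.168240·2.5979 + -0.009388·26.5529 = 0.1878  (Chevron)
  w_4 = 0.168240·0.6984 + -0.009388·15.9896 = -0.0326  (Exxon)
  w_5 = 0.168240·0.9107 + -0.009388·8.8396 = 0.0702  (Starbucks)
Σw_i=1.0000  μᵀw=0.1450
σ²=wᵀΣw=λ₁·μ_p+λ₂ = 0.168240·0.145 + -0.009388 = 0.015006 ≈ 0.0150


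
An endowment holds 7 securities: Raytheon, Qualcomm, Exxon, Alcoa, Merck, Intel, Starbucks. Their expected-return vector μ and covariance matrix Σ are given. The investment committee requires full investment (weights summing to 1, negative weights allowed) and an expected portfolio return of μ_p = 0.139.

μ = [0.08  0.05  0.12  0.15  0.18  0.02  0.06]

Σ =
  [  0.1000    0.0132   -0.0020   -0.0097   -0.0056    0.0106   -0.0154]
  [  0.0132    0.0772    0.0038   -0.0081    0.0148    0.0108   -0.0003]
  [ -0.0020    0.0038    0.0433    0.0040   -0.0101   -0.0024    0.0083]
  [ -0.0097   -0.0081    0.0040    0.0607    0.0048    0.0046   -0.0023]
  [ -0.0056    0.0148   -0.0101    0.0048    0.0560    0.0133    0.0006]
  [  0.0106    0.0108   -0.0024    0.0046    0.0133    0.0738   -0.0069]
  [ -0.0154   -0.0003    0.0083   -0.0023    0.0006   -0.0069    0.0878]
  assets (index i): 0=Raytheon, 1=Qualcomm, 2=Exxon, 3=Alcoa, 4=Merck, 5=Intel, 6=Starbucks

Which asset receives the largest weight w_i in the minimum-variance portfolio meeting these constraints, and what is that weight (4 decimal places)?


u=Σ⁻¹μ = [1.4920  -0.2239  3.4380  2.2059  3.9894  -0.5988  0.6028]
v=Σ⁻¹𝟙 = [13.2414  6.6048  23.9584  16.2902  18.2519  8.3179  12.4254]
a=μᵀu=1.593890  b=𝟙ᵀu=10.905312  c=𝟙ᵀv=99.090003  D=ac−b²=39.012693
λ₁=(c·0.139−b)/D = (99.090003·0.139−10.905312)/39.012693 = 0.073520
λ₂=(a−b·0.139)/D = (1.593890−10.905312·0.139)/39.012693 = 0.002001
w* = 0.073520·u + 0.002001·v:
  w_0 = 0.073520·1.4920 + 0.002001·13.2414 = 0.1362  (Raytheon)
  w_1 = 0.073520·-0.2239 + 0.002001·6.6048 = -0.0032  (Qualcomm)
  w_2 = 0.073520·3.4380 + 0.002001·23.9584 = 0.3007  (Exxon)
  w_3 = 0.073520·2.2059 + 0.002001·16.2902 = 0.1948  (Alcoa)
  w_4 = 0.073520·3.9894 + 0.002001·18.2519 = 0.3298  (Merck)
  w_5 = 0.073520·-0.5988 + 0.002001·8.3179 = -0.0274  (Intel)
  w_6 = 0.073520·0.6028 + 0.002001·12.4254 = 0.0692  (Starbucks)
Σw_i=1.0000  μᵀw=0.1390
σ²=wᵀΣw=λ₁·μ_p+λ₂ = 0.073520·0.139 + 0.002001 = 0.012220 ≈ 0.0122

Merck (0.3298)


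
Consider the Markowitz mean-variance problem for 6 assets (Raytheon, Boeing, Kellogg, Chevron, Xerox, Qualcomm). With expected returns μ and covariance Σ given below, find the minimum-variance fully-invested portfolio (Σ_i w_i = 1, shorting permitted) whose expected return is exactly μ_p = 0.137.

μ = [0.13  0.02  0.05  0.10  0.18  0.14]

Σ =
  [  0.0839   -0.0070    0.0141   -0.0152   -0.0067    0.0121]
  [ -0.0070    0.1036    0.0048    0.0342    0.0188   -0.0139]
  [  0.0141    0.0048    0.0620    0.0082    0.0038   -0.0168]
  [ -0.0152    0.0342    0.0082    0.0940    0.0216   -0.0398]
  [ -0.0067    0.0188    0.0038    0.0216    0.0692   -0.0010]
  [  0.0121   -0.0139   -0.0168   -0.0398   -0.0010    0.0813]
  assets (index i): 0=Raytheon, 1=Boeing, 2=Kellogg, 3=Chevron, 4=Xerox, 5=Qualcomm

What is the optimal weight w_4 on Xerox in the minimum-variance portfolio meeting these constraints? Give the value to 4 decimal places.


g=Σ⁻¹μ = [1.5468  -0.4569  0.7876  1.9853  2.2493  2.5760]
h=Σ⁻¹𝟙 = [9.7794  5.6842  17.1718  16.8591  7.9909  23.7164]
a=μᵀg=1.195372  b=𝟙ᵀg=8.688162  c=𝟙ᵀh=81.201792  D=ac−b²=21.582188
λ₁=(c·0.137−b)/D = (81.201792·0.137−8.688162)/21.582188 = 0.112893
λ₂=(a−b·0.137)/D = (1.195372−8.688162·0.137)/21.582188 = 0.000236
w* = 0.112893·g + 0.000236·h:
  w_0 = 0.112893·1.5468 + 0.000236·9.7794 = 0.1769  (Raytheon)
  w_1 = 0.112893·-0.4569 + 0.000236·5.6842 = -0.0502  (Boeing)
  w_2 = 0.112893·0.7876 + 0.000236·17.1718 = 0.0930  (Kellogg)
  w_3 = 0.112893·1.9853 + 0.000236·16.8591 = 0.2281  (Chevron)
  w_4 = 0.112893·2.2493 + 0.000236·7.9909 = 0.2558  (Xerox)
  w_5 = 0.112893·2.5760 + 0.000236·23.7164 = 0.2964  (Qualcomm)
Σw_i=1.0000  μᵀw=0.1370
σ²=wᵀΣw=λ₁·μ_p+λ₂ = 0.112893·0.137 + 0.000236 = 0.015702 ≈ 0.0157

0.2558


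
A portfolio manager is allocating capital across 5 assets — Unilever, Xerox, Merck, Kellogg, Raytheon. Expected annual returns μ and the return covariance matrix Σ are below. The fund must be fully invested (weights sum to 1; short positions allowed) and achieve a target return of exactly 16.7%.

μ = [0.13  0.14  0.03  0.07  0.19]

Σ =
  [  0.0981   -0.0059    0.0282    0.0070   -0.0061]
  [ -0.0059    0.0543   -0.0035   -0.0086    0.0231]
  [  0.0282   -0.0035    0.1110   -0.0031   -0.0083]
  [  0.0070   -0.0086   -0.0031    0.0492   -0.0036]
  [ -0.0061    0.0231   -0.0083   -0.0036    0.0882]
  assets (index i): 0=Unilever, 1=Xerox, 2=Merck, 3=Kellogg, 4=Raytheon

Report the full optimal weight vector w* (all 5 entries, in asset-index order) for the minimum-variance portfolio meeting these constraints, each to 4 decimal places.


0.3095  0.3405  -0.1385  0.0797  0.4088

p=Σ⁻¹μ = [1.3970  2.2787  0.1666  1.7602  1.7415]
q=Σ⁻¹𝟙 = [7.6281  20.0217  9.0020  23.9248  8.4453]
a=μᵀp=0.959739  b=𝟙ᵀp=7.344094  c=𝟙ᵀq=69.021931  D=ac−b²=12.307301
λ₁=(c·0.167−b)/D = (69.021931·0.167−7.344094)/12.307301 = 0.339845
λ₂=(a−b·0.167)/D = (0.959739−7.344094·0.167)/12.307301 = -0.021672
w* = 0.339845·p + -0.021672·q:
  w_0 = 0.339845·1.3970 + -0.021672·7.6281 = 0.3095  (Unilever)
  w_1 = 0.339845·2.2787 + -0.021672·20.0217 = 0.3405  (Xerox)
  w_2 = 0.339845·0.1666 + -0.021672·9.0020 = -0.1385  (Merck)
  w_3 = 0.339845·1.7602 + -0.021672·23.9248 = 0.0797  (Kellogg)
  w_4 = 0.339845·1.7415 + -0.021672·8.4453 = 0.4088  (Raytheon)
Σw_i=1.0000  μᵀw=0.1670
σ²=wᵀΣw=λ₁·μ_p+λ₂ = 0.339845·0.167 + -0.021672 = 0.035082 ≈ 0.0351


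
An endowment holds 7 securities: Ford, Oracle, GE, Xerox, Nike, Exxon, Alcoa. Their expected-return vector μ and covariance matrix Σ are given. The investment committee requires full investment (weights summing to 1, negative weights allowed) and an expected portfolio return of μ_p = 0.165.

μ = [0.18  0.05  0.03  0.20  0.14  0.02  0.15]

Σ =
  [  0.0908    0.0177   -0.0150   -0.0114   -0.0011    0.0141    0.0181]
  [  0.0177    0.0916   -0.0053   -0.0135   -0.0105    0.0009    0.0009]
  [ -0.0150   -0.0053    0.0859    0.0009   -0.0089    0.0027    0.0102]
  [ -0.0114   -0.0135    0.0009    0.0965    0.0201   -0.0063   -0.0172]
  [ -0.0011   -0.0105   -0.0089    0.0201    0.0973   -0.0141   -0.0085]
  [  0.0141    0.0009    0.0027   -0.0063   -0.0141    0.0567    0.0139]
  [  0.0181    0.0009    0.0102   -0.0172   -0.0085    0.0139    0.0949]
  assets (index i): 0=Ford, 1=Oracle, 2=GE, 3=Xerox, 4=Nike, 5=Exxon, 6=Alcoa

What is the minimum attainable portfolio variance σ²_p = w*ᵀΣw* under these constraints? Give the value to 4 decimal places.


0.0209

p=Σ⁻¹μ = [1.9367  0.6924  0.6323  2.4354  1.2369  -0.0060  1.6898]
q=Σ⁻¹𝟙 = [8.0359  13.3576  13.6023  12.8478  13.6766  17.5481  8.3994]
a=μᵀp=1.315806  b=𝟙ᵀp=8.617572  c=𝟙ᵀq=87.467714  D=ac−b²=40.827981
λ₁=(c·0.165−b)/D = (87.467714·0.165−8.617572)/40.827981 = 0.142417
λ₂=(a−b·0.165)/D = (1.315806−8.617572·0.165)/40.827981 = -0.002599
w* = 0.142417·p + -0.002599·q:
  w_0 = 0.142417·1.9367 + -0.002599·8.0359 = 0.2549  (Ford)
  w_1 = 0.142417·0.6924 + -0.002599·13.3576 = 0.0639  (Oracle)
  w_2 = 0.142417·0.6323 + -0.002599·13.6023 = 0.0547  (GE)
  w_3 = 0.142417·2.4354 + -0.002599·12.8478 = 0.3135  (Xerox)
  w_4 = 0.142417·1.2369 + -0.002599·13.6766 = 0.1406  (Nike)
  w_5 = 0.142417·-0.0060 + -0.002599·17.5481 = -0.0465  (Exxon)
  w_6 = 0.142417·1.6898 + -0.002599·8.3994 = 0.2188  (Alcoa)
Σw_i=1.0000  μᵀw=0.1650
σ²=wᵀΣw=λ₁·μ_p+λ₂ = 0.142417·0.165 + -0.002599 = 0.020900 ≈ 0.0209


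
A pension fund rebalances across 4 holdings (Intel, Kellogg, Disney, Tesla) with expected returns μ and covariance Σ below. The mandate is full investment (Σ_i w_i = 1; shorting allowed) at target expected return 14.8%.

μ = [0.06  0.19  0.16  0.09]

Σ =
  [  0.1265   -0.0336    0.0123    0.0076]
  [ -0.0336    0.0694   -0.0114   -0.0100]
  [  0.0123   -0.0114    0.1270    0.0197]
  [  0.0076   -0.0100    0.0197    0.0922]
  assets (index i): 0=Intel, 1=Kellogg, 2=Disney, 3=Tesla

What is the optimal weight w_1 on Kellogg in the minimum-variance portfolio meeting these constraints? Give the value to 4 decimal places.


u=Σ⁻¹μ = [1.2730  3.7133  1.3159  0.9928]
v=Σ⁻¹𝟙 = [12.7594  23.3035  7.0525  10.8149]
a=μᵀu=1.081795  b=𝟙ᵀu=7.294958  c=𝟙ᵀv=53.930180  D=ac−b²=5.125003
λ₁=(c·0.148−b)/D = (53.930180·0.148−7.294958)/5.125003 = 0.133992
λ₂=(a−b·0.148)/D = (1.081795−7.294958·0.148)/5.125003 = 0.000418
w* = 0.133992·u + 0.000418·v:
  w_0 = 0.133992·1.2730 + 0.000418·12.7594 = 0.1759  (Intel)
  w_1 = 0.133992·3.7133 + 0.000418·23.3035 = 0.5073  (Kellogg)
  w_2 = 0.133992·1.3159 + 0.000418·7.0525 = 0.1793  (Disney)
  w_3 = 0.133992·0.9928 + 0.000418·10.8149 = 0.1375  (Tesla)
Σw_i=1.0000  μᵀw=0.1480
σ²=wᵀΣw=λ₁·μ_p+λ₂ = 0.133992·0.148 + 0.000418 = 0.020249 ≈ 0.0202

0.5073


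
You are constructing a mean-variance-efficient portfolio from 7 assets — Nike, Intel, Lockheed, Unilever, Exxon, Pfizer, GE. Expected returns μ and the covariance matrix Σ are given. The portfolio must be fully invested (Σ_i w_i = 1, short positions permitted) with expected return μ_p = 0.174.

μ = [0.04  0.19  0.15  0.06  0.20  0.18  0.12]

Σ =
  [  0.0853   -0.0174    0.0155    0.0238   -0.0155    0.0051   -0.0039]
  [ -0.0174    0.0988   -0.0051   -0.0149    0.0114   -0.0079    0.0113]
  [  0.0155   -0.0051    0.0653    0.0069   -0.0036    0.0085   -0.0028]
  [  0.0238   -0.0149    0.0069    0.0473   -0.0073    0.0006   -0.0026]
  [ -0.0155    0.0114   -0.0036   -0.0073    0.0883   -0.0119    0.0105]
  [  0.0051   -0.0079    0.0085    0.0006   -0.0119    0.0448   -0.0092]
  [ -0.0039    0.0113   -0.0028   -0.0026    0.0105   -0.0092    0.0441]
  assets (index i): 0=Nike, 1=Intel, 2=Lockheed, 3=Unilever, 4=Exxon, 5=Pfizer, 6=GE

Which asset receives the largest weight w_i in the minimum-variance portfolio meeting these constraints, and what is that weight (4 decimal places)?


p=Σ⁻¹μ = [0.3212  2.1632  1.7553  2.0337  2.6514  5.3026  2.9015]
q=Σ⁻¹𝟙 = [8.1931  13.4758  9.8771  23.0385  14.4906  30.5353  24.8527]
a=μᵀp=2.642083  b=𝟙ᵀp=17.128786  c=𝟙ᵀq=124.462984  D=ac−b²=35.446260
λ₁=(c·0.174−b)/D = (124.462984·0.174−17.128786)/35.446260 = 0.127736
λ₂=(a−b·0.174)/D = (2.642083−17.128786·0.174)/35.446260 = -0.009545
w* = 0.127736·p + -0.009545·q:
  w_0 = 0.127736·0.3212 + -0.009545·8.1931 = -0.0372  (Nike)
  w_1 = 0.127736·2.1632 + -0.009545·13.4758 = 0.1477  (Intel)
  w_2 = 0.127736·1.7553 + -0.009545·9.8771 = 0.1299  (Lockheed)
  w_3 = 0.127736·2.0337 + -0.009545·23.0385 = 0.0399  (Unilever)
  w_4 = 0.127736·2.6514 + -0.009545·14.4906 = 0.2004  (Exxon)
  w_5 = 0.127736·5.3026 + -0.009545·30.5353 = 0.3859  (Pfizer)
  w_6 = 0.127736·2.9015 + -0.009545·24.8527 = 0.1334  (GE)
Σw_i=1.0000  μᵀw=0.1740
σ²=wᵀΣw=λ₁·μ_p+λ₂ = 0.127736·0.174 + -0.009545 = 0.012681 ≈ 0.0127

Pfizer (0.3859)


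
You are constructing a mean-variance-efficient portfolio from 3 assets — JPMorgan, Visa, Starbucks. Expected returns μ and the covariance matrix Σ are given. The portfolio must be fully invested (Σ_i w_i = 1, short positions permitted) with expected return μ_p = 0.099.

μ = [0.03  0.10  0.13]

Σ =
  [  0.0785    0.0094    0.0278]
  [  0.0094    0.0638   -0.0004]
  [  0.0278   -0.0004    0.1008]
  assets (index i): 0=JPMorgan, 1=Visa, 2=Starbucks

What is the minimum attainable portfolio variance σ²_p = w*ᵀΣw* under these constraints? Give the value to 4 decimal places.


0.0340

u=Σ⁻¹μ = [-0.3002  1.6203  1.3789]
v=Σ⁻¹𝟙 = [8.2770  14.5027  7.6955]
a=μᵀu=0.332279  b=𝟙ᵀu=2.698992  c=𝟙ᵀv=30.475146  D=ac−b²=2.841682
λ₁=(c·0.099−b)/D = (30.475146·0.099−2.698992)/2.841682 = 0.111922
λ₂=(a−b·0.099)/D = (0.332279−2.698992·0.099)/2.841682 = 0.022901
w* = 0.111922·u + 0.022901·v:
  w_0 = 0.111922·-0.3002 + 0.022901·8.2770 = 0.1560  (JPMorgan)
  w_1 = 0.111922·1.6203 + 0.022901·14.5027 = 0.5135  (Visa)
  w_2 = 0.111922·1.3789 + 0.022901·7.6955 = 0.3306  (Starbucks)
Σw_i=1.0000  μᵀw=0.0990
σ²=wᵀΣw=λ₁·μ_p+λ₂ = 0.111922·0.099 + 0.022901 = 0.033982 ≈ 0.0340


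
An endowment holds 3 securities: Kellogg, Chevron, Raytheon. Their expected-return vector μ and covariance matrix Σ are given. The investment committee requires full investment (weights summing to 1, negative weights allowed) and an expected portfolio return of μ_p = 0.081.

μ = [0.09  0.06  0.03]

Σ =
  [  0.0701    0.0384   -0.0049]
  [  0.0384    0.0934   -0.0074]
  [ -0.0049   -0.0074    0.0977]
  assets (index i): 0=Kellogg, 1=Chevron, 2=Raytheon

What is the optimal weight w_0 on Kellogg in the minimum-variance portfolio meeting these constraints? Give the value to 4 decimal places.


g=Σ⁻¹μ = [1.2159  0.1727  0.3811]
h=Σ⁻¹𝟙 = [11.2296  6.9872  11.3278]
a=μᵀg=0.131228  b=𝟙ᵀg=1.769736  c=𝟙ᵀh=29.544712  D=ac−b²=0.745134
λ₁=(c·0.081−b)/D = (29.544712·0.081−1.769736)/0.745134 = 0.836609
λ₂=(a−b·0.081)/D = (0.131228−1.769736·0.081)/0.745134 = -0.016266
w* = 0.836609·g + -0.016266·h:
  w_0 = 0.836609·1.2159 + -0.016266·11.2296 = 0.8346  (Kellogg)
  w_1 = 0.836609·0.1727 + -0.016266·6.9872 = 0.0308  (Chevron)
  w_2 = 0.836609·0.3811 + -0.016266·11.3278 = 0.1346  (Raytheon)
Σw_i=1.0000  μᵀw=0.0810
σ²=wᵀΣw=λ₁·μ_p+λ₂ = 0.836609·0.081 + -0.016266 = 0.051499 ≈ 0.0515

0.8346


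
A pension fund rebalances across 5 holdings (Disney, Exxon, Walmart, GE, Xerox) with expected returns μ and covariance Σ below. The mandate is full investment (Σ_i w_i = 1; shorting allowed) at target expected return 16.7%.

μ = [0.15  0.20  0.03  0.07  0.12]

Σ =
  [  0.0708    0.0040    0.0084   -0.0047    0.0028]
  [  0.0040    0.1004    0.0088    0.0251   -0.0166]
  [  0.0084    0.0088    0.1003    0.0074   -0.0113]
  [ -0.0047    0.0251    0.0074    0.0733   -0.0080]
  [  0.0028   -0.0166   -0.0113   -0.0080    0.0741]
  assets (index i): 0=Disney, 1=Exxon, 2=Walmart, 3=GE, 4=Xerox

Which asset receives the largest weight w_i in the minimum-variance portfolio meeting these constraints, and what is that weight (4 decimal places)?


Exxon (0.4071)

g=Σ⁻¹μ = [1.9371  2.1065  0.1467  0.5725  2.1023]
h=Σ⁻¹𝟙 = [12.6886  8.4248  9.2315  12.5676  17.6677]
a=μᵀg=1.008610  b=𝟙ᵀg=6.865051  c=𝟙ᵀh=60.580241  D=ac−b²=13.972933
λ₁=(c·0.167−b)/D = (60.580241·0.167−6.865051)/13.972933 = 0.232725
λ₂=(a−b·0.167)/D = (1.008610−6.865051·0.167)/13.972933 = -0.009866
w* = 0.232725·g + -0.009866·h:
  w_0 = 0.232725·1.9371 + -0.009866·12.6886 = 0.3256  (Disney)
  w_1 = 0.232725·2.1065 + -0.009866·8.4248 = 0.4071  (Exxon)
  w_2 = 0.232725·0.1467 + -0.009866·9.2315 = -0.0569  (Walmart)
  w_3 = 0.232725·0.5725 + -0.009866·12.5676 = 0.0092  (GE)
  w_4 = 0.232725·2.1023 + -0.009866·17.6677 = 0.3150  (Xerox)
Σw_i=1.0000  μᵀw=0.1670
σ²=wᵀΣw=λ₁·μ_p+λ₂ = 0.232725·0.167 + -0.009866 = 0.028999 ≈ 0.0290


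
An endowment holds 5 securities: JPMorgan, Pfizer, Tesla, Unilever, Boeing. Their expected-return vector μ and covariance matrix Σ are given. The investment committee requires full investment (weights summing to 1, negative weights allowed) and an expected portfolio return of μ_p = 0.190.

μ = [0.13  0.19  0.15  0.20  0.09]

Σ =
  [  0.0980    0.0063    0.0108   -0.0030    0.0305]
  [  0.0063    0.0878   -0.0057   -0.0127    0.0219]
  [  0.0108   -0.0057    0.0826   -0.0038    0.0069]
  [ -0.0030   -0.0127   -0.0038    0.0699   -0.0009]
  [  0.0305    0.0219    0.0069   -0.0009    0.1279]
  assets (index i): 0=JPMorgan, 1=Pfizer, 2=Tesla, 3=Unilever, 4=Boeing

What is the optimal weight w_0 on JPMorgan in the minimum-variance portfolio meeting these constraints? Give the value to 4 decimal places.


0.0889

u=Σ⁻¹μ = [1.0660  2.7553  2.0375  3.5170  -0.1075]
v=Σ⁻¹𝟙 = [7.5082  13.4532  12.6073  17.7989  3.1697]
a=μᵀu=1.661437  b=𝟙ᵀu=9.268306  c=𝟙ᵀv=54.537216  D=ac−b²=4.708666
λ₁=(c·0.190−b)/D = (54.537216·0.190−9.268306)/4.708666 = 0.232288
λ₂=(a−b·0.190)/D = (1.661437−9.268306·0.190)/4.708666 = -0.021140
w* = 0.232288·u + -0.021140·v:
  w_0 = 0.232288·1.0660 + -0.021140·7.5082 = 0.0889  (JPMorgan)
  w_1 = 0.232288·2.7553 + -0.021140·13.4532 = 0.3556  (Pfizer)
  w_2 = 0.232288·2.0375 + -0.021140·12.6073 = 0.2068  (Tesla)
  w_3 = 0.232288·3.5170 + -0.021140·17.7989 = 0.4407  (Unilever)
  w_4 = 0.232288·-0.1075 + -0.021140·3.1697 = -0.0920  (Boeing)
Σw_i=1.0000  μᵀw=0.1900
σ²=wᵀΣw=λ₁·μ_p+λ₂ = 0.232288·0.190 + -0.021140 = 0.022995 ≈ 0.0230


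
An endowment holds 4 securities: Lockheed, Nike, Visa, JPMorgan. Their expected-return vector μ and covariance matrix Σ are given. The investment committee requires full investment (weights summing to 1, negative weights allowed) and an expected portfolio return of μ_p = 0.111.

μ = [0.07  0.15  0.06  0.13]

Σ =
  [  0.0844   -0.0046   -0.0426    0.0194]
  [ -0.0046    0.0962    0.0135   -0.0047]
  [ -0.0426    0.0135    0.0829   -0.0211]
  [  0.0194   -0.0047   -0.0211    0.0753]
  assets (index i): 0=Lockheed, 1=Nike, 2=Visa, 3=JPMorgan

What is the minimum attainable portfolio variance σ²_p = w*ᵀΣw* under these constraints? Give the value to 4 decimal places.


g=Σ⁻¹μ = [1.2911  1.4858  1.6406  1.9463]
h=Σ⁻¹𝟙 = [21.7858  8.5715  25.7890  15.4288]
a=μᵀg=0.664704  b=𝟙ᵀg=6.363816  c=𝟙ᵀh=71.575100  D=ac−b²=7.078097
λ₁=(c·0.111−b)/D = (71.575100·0.111−6.363816)/7.078097 = 0.223368
λ₂=(a−b·0.111)/D = (0.664704−6.363816·0.111)/7.078097 = -0.005889
w* = 0.223368·g + -0.005889·h:
  w_0 = 0.223368·1.2911 + -0.005889·21.7858 = 0.1601  (Lockheed)
  w_1 = 0.223368·1.4858 + -0.005889·8.5715 = 0.2814  (Nike)
  w_2 = 0.223368·1.6406 + -0.005889·25.7890 = 0.2146  (Visa)
  w_3 = 0.223368·1.9463 + -0.005889·15.4288 = 0.3439  (JPMorgan)
Σw_i=1.0000  μᵀw=0.1110
σ²=wᵀΣw=λ₁·μ_p+λ₂ = 0.223368·0.111 + -0.005889 = 0.018905 ≈ 0.0189

0.0189


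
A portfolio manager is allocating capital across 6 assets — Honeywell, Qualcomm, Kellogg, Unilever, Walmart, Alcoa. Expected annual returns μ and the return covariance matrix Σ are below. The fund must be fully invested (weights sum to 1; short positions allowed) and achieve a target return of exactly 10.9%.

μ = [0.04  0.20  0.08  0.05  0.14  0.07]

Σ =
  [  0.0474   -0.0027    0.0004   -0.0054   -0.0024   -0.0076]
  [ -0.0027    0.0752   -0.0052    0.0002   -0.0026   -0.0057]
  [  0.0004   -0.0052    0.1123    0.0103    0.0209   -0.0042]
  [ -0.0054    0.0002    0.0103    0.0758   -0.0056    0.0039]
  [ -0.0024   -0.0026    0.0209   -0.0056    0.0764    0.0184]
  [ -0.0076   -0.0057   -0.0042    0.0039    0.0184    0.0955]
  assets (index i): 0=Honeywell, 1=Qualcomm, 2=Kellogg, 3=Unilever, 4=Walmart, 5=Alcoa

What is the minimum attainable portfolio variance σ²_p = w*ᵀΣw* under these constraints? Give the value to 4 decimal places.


g=Σ⁻¹μ = [1.2840  2.8462  0.4695  0.7744  1.7393  0.6590]
h=Σ⁻¹𝟙 = [25.9112  15.8655  6.5926  14.3465  11.0274  11.0596]
a=μᵀg=0.986498  b=𝟙ᵀg=7.772283  c=𝟙ᵀh=84.802730  D=ac−b²=23.249353
λ₁=(c·0.109−b)/D = (84.802730·0.109−7.772283)/23.249353 = 0.063280
λ₂=(a−b·0.109)/D = (0.986498−7.772283·0.109)/23.249353 = 0.005992
w* = 0.063280·g + 0.005992·h:
  w_0 = 0.063280·1.2840 + 0.005992·25.9112 = 0.2365  (Honeywell)
  w_1 = 0.063280·2.8462 + 0.005992·15.8655 = 0.2752  (Qualcomm)
  w_2 = 0.063280·0.4695 + 0.005992·6.5926 = 0.0692  (Kellogg)
  w_3 = 0.063280·0.7744 + 0.005992·14.3465 = 0.1350  (Unilever)
  w_4 = 0.063280·1.7393 + 0.005992·11.0274 = 0.1761  (Walmart)
  w_5 = 0.063280·0.6590 + 0.005992·11.0596 = 0.1080  (Alcoa)
Σw_i=1.0000  μᵀw=0.1090
σ²=wᵀΣw=λ₁·μ_p+λ₂ = 0.063280·0.109 + 0.005992 = 0.012890 ≈ 0.0129

0.0129


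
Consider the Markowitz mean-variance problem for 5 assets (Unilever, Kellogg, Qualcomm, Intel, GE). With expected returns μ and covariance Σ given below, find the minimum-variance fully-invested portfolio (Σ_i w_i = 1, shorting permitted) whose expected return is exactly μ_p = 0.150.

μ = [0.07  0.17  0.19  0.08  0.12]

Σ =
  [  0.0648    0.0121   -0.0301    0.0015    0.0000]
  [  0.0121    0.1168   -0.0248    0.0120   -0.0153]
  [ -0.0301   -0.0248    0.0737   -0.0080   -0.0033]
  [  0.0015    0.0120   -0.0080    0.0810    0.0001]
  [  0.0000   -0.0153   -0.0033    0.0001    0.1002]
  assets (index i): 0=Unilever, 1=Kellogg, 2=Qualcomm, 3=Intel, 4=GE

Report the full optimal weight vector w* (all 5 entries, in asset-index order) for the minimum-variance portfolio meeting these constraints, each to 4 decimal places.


0.1767  0.2239  0.4193  0.0428  0.1373

u=Σ⁻¹μ = [2.8050  2.2720  4.6791  1.0592  1.6976]
v=Σ⁻¹𝟙 = [27.1170  12.6691  30.8964  13.0022  12.9191]
a=μᵀu=1.760047  b=𝟙ᵀu=12.512727  c=𝟙ᵀv=96.603828  D=ac−b²=13.458930
λ₁=(c·0.150−b)/D = (96.603828·0.150−12.512727)/13.458930 = 0.146954
λ₂=(a−b·0.150)/D = (1.760047−12.512727·0.150)/13.458930 = -0.008683
w* = 0.146954·u + -0.008683·v:
  w_0 = 0.146954·2.8050 + -0.008683·27.1170 = 0.1767  (Unilever)
  w_1 = 0.146954·2.2720 + -0.008683·12.6691 = 0.2239  (Kellogg)
  w_2 = 0.146954·4.6791 + -0.008683·30.8964 = 0.4193  (Qualcomm)
  w_3 = 0.146954·1.0592 + -0.008683·13.0022 = 0.0428  (Intel)
  w_4 = 0.146954·1.6976 + -0.008683·12.9191 = 0.1373  (GE)
Σw_i=1.0000  μᵀw=0.1500
σ²=wᵀΣw=λ₁·μ_p+λ₂ = 0.146954·0.150 + -0.008683 = 0.013360 ≈ 0.0134


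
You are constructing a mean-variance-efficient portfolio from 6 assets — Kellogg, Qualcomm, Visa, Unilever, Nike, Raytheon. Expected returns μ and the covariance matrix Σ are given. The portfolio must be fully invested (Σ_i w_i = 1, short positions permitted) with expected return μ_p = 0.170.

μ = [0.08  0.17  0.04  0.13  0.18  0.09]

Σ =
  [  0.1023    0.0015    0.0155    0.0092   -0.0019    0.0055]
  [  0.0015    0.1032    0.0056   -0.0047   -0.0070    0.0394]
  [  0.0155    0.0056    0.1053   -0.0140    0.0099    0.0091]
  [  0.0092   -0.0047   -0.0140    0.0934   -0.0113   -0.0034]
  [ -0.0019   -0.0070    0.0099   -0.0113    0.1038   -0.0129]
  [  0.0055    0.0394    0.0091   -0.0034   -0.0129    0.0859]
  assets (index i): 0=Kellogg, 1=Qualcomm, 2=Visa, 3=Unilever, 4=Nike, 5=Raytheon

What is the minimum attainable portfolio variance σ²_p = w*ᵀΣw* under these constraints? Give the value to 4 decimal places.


g=Σ⁻¹μ = [0.5804  1.6062  0.1850  1.7208  2.1020  0.6380]
h=Σ⁻¹𝟙 = [6.9854  6.9575  7.9146  13.3669  12.1135  9.5127]
a=μᵀg=0.986373  b=𝟙ᵀg=6.832463  c=𝟙ᵀh=56.850635  D=ac−b²=9.393362
λ₁=(c·0.170−b)/D = (56.850635·0.170−6.832463)/9.393362 = 0.301505
λ₂=(a−b·0.170)/D = (0.986373−6.832463·0.170)/9.393362 = -0.018646
w* = 0.301505·g + -0.018646·h:
  w_0 = 0.301505·0.5804 + -0.018646·6.9854 = 0.0447  (Kellogg)
  w_1 = 0.301505·1.6062 + -0.018646·6.9575 = 0.3545  (Qualcomm)
  w_2 = 0.301505·0.1850 + -0.018646·7.9146 = -0.0918  (Visa)
  w_3 = 0.301505·1.7208 + -0.018646·13.3669 = 0.2696  (Unilever)
  w_4 = 0.301505·2.1020 + -0.018646·12.1135 = 0.4079  (Nike)
  w_5 = 0.301505·0.6380 + -0.018646·9.5127 = 0.0150  (Raytheon)
Σw_i=1.0000  μᵀw=0.1700
σ²=wᵀΣw=λ₁·μ_p+λ₂ = 0.301505·0.170 + -0.018646 = 0.032610 ≈ 0.0326

0.0326


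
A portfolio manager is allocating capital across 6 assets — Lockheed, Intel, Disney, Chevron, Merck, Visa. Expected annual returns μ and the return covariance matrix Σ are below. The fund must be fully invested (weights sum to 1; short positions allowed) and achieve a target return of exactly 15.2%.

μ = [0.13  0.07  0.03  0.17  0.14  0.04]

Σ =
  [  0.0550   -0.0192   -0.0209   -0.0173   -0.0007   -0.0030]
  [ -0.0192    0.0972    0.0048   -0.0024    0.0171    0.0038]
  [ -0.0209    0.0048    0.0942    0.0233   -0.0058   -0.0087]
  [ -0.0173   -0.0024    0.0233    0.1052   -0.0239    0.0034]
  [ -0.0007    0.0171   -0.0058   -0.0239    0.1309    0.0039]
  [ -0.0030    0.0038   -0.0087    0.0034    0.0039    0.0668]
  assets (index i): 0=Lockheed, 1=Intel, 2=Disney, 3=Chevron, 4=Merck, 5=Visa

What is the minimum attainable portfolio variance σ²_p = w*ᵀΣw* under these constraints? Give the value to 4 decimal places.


0.0215

x=Σ⁻¹μ = [3.8584  1.2443  0.6488  2.4305  1.3828  0.5814]
y=Σ⁻¹𝟙 = [34.6606  14.4944  16.3364  13.3322  8.5933  16.6495]
a=μᵀx=1.238187  b=𝟙ᵀx=10.146098  c=𝟙ᵀy=104.066363  D=ac−b²=25.910277
λ₁=(c·0.152−b)/D = (104.066363·0.152−10.146098)/25.910277 = 0.218909
λ₂=(a−b·0.152)/D = (1.238187−10.146098·0.152)/25.910277 = -0.011734
w* = 0.218909·x + -0.011734·y:
  w_0 = 0.218909·3.8584 + -0.011734·34.6606 = 0.4379  (Lockheed)
  w_1 = 0.218909·1.2443 + -0.011734·14.4944 = 0.1023  (Intel)
  w_2 = 0.218909·0.6488 + -0.011734·16.3364 = -0.0497  (Disney)
  w_3 = 0.218909·2.4305 + -0.011734·13.3322 = 0.3756  (Chevron)
  w_4 = 0.218909·1.3828 + -0.011734·8.5933 = 0.2019  (Merck)
  w_5 = 0.218909·0.5814 + -0.011734·16.6495 = -0.0681  (Visa)
Σw_i=1.0000  μᵀw=0.1520
σ²=wᵀΣw=λ₁·μ_p+λ₂ = 0.218909·0.152 + -0.011734 = 0.021541 ≈ 0.0215


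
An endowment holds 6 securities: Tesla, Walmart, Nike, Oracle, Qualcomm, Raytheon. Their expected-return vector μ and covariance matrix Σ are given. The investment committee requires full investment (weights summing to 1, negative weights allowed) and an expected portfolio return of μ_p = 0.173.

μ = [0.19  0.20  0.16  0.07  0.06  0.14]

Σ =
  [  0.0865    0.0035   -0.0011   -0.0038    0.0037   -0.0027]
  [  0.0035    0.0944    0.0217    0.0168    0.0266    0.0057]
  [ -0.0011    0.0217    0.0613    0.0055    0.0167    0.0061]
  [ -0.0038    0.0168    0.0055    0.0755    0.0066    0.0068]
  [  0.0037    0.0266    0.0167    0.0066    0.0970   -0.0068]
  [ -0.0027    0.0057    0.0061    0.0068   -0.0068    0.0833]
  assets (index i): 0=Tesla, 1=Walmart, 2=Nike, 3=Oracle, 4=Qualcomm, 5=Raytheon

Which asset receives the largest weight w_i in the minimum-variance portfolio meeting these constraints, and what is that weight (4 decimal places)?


g=Σ⁻¹μ = [2.2345  1.4478  1.9883  0.4528  -0.1345  1.4605]
h=Σ⁻¹𝟙 = [12.1020  2.9171  11.4951  10.7499  7.1125  11.0587]
a=μᵀg=1.260350  b=𝟙ᵀg=7.449490  c=𝟙ᵀh=55.435346  D=ac−b²=14.373035
λ₁=(c·0.173−b)/D = (55.435346·0.173−7.449490)/14.373035 = 0.148947
λ₂=(a−b·0.173)/D = (1.260350−7.449490·0.173)/14.373035 = -0.001977
w* = 0.148947·g + -0.001977·h:
  w_0 = 0.148947·2.2345 + -0.001977·12.1020 = 0.3089  (Tesla)
  w_1 = 0.148947·1.4478 + -0.001977·2.9171 = 0.2099  (Walmart)
  w_2 = 0.148947·1.9883 + -0.001977·11.4951 = 0.2734  (Nike)
  w_3 = 0.148947·0.4528 + -0.001977·10.7499 = 0.0462  (Oracle)
  w_4 = 0.148947·-0.1345 + -0.001977·7.1125 = -0.0341  (Qualcomm)
  w_5 = 0.148947·1.4605 + -0.001977·11.0587 = 0.1957  (Raytheon)
Σw_i=1.0000  μᵀw=0.1730
σ²=wᵀΣw=λ₁·μ_p+λ₂ = 0.148947·0.173 + -0.001977 = 0.023791 ≈ 0.0238

Tesla (0.3089)


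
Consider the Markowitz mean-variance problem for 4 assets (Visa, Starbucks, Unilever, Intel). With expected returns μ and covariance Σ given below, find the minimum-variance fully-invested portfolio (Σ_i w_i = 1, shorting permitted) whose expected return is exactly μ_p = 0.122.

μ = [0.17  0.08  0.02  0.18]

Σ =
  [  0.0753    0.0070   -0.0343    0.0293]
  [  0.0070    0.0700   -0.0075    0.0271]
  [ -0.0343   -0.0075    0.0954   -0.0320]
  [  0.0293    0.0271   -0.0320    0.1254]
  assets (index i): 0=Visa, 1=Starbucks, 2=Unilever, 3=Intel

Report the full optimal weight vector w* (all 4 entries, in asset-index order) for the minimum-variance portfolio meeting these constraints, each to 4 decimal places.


x=Σ⁻¹μ = [2.4567  0.6290  1.5154  1.1122]
y=Σ⁻¹𝟙 = [19.0401  12.2078  20.3250  6.0741]
a=μᵀx=0.698458  b=𝟙ᵀx=5.713288  c=𝟙ᵀy=57.647088  D=ac−b²=7.622411
λ₁=(c·0.122−b)/D = (57.647088·0.122−5.713288)/7.622411 = 0.173129
λ₂=(a−b·0.122)/D = (0.698458−5.713288·0.122)/7.622411 = 0.000189
w* = 0.173129·x + 0.000189·y:
  w_0 = 0.173129·2.4567 + 0.000189·19.0401 = 0.4289  (Visa)
  w_1 = 0.173129·0.6290 + 0.000189·12.2078 = 0.1112  (Starbucks)
  w_2 = 0.173129·1.5154 + 0.000189·20.3250 = 0.2662  (Unilever)
  w_3 = 0.173129·1.1122 + 0.000189·6.0741 = 0.1937  (Intel)
Σw_i=1.0000  μᵀw=0.1220
σ²=wᵀΣw=λ₁·μ_p+λ₂ = 0.173129·0.122 + 0.000189 = 0.021310 ≈ 0.0213

0.4289  0.1112  0.2662  0.1937


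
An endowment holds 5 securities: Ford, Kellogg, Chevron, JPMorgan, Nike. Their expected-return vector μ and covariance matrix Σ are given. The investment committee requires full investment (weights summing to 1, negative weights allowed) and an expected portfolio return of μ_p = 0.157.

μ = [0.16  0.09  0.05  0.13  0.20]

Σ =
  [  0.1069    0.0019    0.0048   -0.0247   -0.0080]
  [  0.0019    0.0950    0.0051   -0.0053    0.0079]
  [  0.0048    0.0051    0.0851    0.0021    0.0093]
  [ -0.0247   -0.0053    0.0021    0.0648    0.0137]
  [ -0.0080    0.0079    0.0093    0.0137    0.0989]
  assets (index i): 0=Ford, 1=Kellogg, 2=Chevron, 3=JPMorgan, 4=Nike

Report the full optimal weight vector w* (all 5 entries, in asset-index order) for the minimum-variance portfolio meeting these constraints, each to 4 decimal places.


0.3124  0.0986  -0.0270  0.3387  0.2773

p=Σ⁻¹μ = [2.1920  0.8902  0.1554  2.5369  1.7624]
q=Σ⁻¹𝟙 = [13.8508  10.2995  9.1195  19.8196  6.8059]
a=μᵀp=1.120875  b=𝟙ᵀp=7.536777  c=𝟙ᵀq=59.895276  D=ac−b²=10.332137
λ₁=(c·0.157−b)/D = (59.895276·0.157−7.536777)/10.332137 = 0.180677
λ₂=(a−b·0.157)/D = (1.120875−7.536777·0.157)/10.332137 = -0.006039
w* = 0.180677·p + -0.006039·q:
  w_0 = 0.180677·2.1920 + -0.006039·13.8508 = 0.3124  (Ford)
  w_1 = 0.180677·0.8902 + -0.006039·10.2995 = 0.0986  (Kellogg)
  w_2 = 0.180677·0.1554 + -0.006039·9.1195 = -0.0270  (Chevron)
  w_3 = 0.180677·2.5369 + -0.006039·19.8196 = 0.3387  (JPMorgan)
  w_4 = 0.180677·1.7624 + -0.006039·6.8059 = 0.2773  (Nike)
Σw_i=1.0000  μᵀw=0.1570
σ²=wᵀΣw=λ₁·μ_p+λ₂ = 0.180677·0.157 + -0.006039 = 0.022327 ≈ 0.0223


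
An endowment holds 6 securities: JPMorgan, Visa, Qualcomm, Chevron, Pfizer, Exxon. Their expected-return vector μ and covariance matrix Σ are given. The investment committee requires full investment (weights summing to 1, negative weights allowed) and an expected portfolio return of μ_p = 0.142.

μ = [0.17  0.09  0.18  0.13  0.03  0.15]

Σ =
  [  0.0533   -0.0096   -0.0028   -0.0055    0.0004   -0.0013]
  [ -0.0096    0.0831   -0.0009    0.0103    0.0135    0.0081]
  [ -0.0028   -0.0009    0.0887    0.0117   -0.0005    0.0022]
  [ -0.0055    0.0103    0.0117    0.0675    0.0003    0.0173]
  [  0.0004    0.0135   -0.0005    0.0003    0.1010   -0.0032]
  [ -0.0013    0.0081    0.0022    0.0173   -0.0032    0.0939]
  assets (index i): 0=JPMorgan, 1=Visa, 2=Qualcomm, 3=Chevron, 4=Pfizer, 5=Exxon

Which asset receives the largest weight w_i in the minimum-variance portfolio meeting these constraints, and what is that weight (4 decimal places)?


g=Σ⁻¹μ = [3.6814  1.2092  1.9453  1.3833  0.1659  1.2493]
h=Σ⁻¹𝟙 = [22.6027  11.2154  10.4954  11.0352  8.5853  8.0087]
a=μᵀg=1.457027  b=𝟙ᵀg=9.634455  c=𝟙ᵀh=71.942676  D=ac−b²=11.999664
λ₁=(c·0.142−b)/D = (71.942676·0.142−9.634455)/11.999664 = 0.048452
λ₂=(a−b·0.142)/D = (1.457027−9.634455·0.142)/11.999664 = 0.007411
w* = 0.048452·g + 0.007411·h:
  w_0 = 0.048452·3.6814 + 0.007411·22.6027 = 0.3459  (JPMorgan)
  w_1 = 0.048452·1.2092 + 0.007411·11.2154 = 0.1417  (Visa)
  w_2 = 0.048452·1.9453 + 0.007411·10.4954 = 0.1720  (Qualcomm)
  w_3 = 0.048452·1.3833 + 0.007411·11.0352 = 0.1488  (Chevron)
  w_4 = 0.048452·0.1659 + 0.007411·8.5853 = 0.0717  (Pfizer)
  w_5 = 0.048452·1.2493 + 0.007411·8.0087 = 0.1199  (Exxon)
Σw_i=1.0000  μᵀw=0.1420
σ²=wᵀΣw=λ₁·μ_p+λ₂ = 0.048452·0.142 + 0.007411 = 0.014292 ≈ 0.0143

JPMorgan (0.3459)


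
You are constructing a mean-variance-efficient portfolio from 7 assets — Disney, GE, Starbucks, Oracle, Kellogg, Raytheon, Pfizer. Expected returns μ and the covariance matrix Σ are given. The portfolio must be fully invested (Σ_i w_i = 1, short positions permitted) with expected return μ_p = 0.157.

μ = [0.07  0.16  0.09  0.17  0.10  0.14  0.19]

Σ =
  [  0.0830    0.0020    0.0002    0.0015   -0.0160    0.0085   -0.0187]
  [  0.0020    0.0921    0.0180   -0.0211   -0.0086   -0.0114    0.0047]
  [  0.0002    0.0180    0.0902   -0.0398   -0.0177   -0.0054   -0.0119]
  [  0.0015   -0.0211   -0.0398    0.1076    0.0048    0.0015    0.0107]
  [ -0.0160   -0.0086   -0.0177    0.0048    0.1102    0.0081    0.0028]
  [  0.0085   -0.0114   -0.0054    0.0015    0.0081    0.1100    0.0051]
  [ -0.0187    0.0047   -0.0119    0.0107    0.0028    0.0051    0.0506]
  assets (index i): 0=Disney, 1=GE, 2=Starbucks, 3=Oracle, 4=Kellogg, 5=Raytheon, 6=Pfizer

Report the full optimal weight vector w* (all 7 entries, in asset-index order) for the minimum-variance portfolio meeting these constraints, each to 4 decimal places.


0.0374  0.1666  0.1184  0.1844  0.0382  0.0911  0.3640

g=Σ⁻¹μ = [1.8599  1.7918  2.5811  2.3635  1.4409  1.1087  4.1916]
h=Σ⁻¹𝟙 = [19.4305  10.5896  22.8224  16.1712  14.4768  7.2981  26.3711]
a=μᵀg=2.146690  b=𝟙ᵀg=15.337515  c=𝟙ᵀh=117.159699  D=ac−b²=16.266180
λ₁=(c·0.157−b)/D = (117.159699·0.157−15.337515)/16.266180 = 0.187909
λ₂=(a−b·0.157)/D = (2.146690−15.337515·0.157)/16.266180 = -0.016064
w* = 0.187909·g + -0.016064·h:
  w_0 = 0.187909·1.8599 + -0.016064·19.4305 = 0.0374  (Disney)
  w_1 = 0.187909·1.7918 + -0.016064·10.5896 = 0.1666  (GE)
  w_2 = 0.187909·2.5811 + -0.016064·22.8224 = 0.1184  (Starbucks)
  w_3 = 0.187909·2.3635 + -0.016064·16.1712 = 0.1844  (Oracle)
  w_4 = 0.187909·1.4409 + -0.016064·14.4768 = 0.0382  (Kellogg)
  w_5 = 0.187909·1.1087 + -0.016064·7.2981 = 0.0911  (Raytheon)
  w_6 = 0.187909·4.1916 + -0.016064·26.3711 = 0.3640  (Pfizer)
Σw_i=1.0000  μᵀw=0.1570
σ²=wᵀΣw=λ₁·μ_p+λ₂ = 0.187909·0.157 + -0.016064 = 0.013438 ≈ 0.0134


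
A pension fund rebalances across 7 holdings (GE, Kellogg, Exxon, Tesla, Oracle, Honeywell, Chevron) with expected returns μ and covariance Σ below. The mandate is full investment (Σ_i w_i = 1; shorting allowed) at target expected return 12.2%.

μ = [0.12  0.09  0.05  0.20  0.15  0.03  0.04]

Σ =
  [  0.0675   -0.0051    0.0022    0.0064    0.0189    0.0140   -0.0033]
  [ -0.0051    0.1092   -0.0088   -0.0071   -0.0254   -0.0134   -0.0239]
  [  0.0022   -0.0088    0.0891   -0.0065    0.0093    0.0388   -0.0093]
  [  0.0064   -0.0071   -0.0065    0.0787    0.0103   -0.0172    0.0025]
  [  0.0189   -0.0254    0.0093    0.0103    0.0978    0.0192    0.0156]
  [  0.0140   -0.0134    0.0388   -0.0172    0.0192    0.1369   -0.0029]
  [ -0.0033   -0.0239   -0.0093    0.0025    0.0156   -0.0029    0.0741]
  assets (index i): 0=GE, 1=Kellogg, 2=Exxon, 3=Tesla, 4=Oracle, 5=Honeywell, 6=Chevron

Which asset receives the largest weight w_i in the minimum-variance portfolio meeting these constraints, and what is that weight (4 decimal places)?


Tesla (0.2812)

x=Σ⁻¹μ = [1.3086  1.6010  0.7530  2.5015  1.1823  0.1958  0.8833]
y=Σ⁻¹𝟙 = [12.7122  18.0577  12.8272  14.2325  5.4380  5.5877  20.0892]
a=μᵀx=1.057612  b=𝟙ᵀx=8.425430  c=𝟙ᵀy=88.944577  D=ac−b²=23.081008
λ₁=(c·0.122−b)/D = (88.944577·0.122−8.425430)/23.081008 = 0.105100
λ₂=(a−b·0.122)/D = (1.057612−8.425430·0.122)/23.081008 = 0.001287
w* = 0.105100·x + 0.001287·y:
  w_0 = 0.105100·1.3086 + 0.001287·12.7122 = 0.1539  (GE)
  w_1 = 0.105100·1.6010 + 0.001287·18.0577 = 0.1915  (Kellogg)
  w_2 = 0.105100·0.7530 + 0.001287·12.8272 = 0.0957  (Exxon)
  w_3 = 0.105100·2.5015 + 0.001287·14.2325 = 0.2812  (Tesla)
  w_4 = 0.105100·1.1823 + 0.001287·5.4380 = 0.1313  (Oracle)
  w_5 = 0.105100·0.1958 + 0.001287·5.5877 = 0.0278  (Honeywell)
  w_6 = 0.105100·0.8833 + 0.001287·20.0892 = 0.1187  (Chevron)
Σw_i=1.0000  μᵀw=0.1220
σ²=wᵀΣw=λ₁·μ_p+λ₂ = 0.105100·0.122 + 0.001287 = 0.014109 ≈ 0.0141
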